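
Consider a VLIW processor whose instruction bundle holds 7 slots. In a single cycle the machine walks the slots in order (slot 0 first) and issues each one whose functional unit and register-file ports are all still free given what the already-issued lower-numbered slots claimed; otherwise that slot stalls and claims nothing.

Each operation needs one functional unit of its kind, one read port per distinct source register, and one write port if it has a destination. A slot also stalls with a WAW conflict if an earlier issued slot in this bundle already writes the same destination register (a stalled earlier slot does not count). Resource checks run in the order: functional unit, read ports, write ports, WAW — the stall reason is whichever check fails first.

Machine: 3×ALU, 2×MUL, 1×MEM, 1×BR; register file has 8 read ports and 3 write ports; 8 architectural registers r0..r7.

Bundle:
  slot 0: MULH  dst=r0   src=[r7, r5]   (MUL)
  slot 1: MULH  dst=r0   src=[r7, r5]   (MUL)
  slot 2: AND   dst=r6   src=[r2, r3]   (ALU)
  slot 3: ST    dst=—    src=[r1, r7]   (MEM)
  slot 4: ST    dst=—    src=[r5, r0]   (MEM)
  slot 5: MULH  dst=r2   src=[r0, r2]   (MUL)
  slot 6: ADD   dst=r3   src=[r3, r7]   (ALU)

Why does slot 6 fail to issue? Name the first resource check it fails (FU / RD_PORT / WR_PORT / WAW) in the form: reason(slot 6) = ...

(0) want 1×MUL +2rd +1wr — yes → AL3|MU1|ME1|BR1|rd6|wr2
(1) want 1×MUL +2rd +1wr — WAW → AL3|MU1|ME1|BR1|rd6|wr2
(2) want 1×ALU +2rd +1wr — yes → AL2|MU1|ME1|BR1|rd4|wr1
(3) want 1×MEM +2rd +0wr — yes → AL2|MU1|ME0|BR1|rd2|wr1
(4) want 1×MEM +2rd +0wr — FU → AL2|MU1|ME0|BR1|rd2|wr1
(5) want 1×MUL +2rd +1wr — yes → AL2|MU0|ME0|BR1|rd0|wr0
(6) want 1×ALU +2rd +1wr — RD_PORT → AL2|MU0|ME0|BR1|rd0|wr0

reason(slot 6) = RD_PORT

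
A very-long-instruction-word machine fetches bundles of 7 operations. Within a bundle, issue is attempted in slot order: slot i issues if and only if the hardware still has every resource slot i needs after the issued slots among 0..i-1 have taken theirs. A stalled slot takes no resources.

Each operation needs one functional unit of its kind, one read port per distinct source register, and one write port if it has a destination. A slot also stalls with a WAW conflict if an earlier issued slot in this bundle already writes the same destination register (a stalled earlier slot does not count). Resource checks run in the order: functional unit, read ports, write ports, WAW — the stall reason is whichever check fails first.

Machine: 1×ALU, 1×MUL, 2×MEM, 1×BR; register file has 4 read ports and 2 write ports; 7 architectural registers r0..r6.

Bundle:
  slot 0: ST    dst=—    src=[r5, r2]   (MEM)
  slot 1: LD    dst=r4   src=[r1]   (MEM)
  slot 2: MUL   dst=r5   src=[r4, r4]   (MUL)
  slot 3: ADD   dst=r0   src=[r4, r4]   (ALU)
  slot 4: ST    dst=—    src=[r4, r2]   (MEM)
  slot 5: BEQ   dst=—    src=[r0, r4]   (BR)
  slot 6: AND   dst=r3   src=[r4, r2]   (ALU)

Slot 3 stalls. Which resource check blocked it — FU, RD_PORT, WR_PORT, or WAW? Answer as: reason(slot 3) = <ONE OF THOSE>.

reason(slot 3) = RD_PORT

[0] MEM needs rd=2 wr=0: ok; after: ALU=1 MUL=1 MEM=1 BR=1, R=2, W=2
[1] MEM needs rd=1 wr=1: ok; after: ALU=1 MUL=1 MEM=0 BR=1, R=1, W=1
[2] MUL needs rd=1 wr=1: ok; after: ALU=1 MUL=0 MEM=0 BR=1, R=0, W=0
[3] ALU needs rd=1 wr=1: RD_PORT; after: ALU=1 MUL=0 MEM=0 BR=1, R=0, W=0
[4] MEM needs rd=2 wr=0: FU; after: ALU=1 MUL=0 MEM=0 BR=1, R=0, W=0
[5] BR needs rd=2 wr=0: RD_PORT; after: ALU=1 MUL=0 MEM=0 BR=1, R=0, W=0
[6] ALU needs rd=2 wr=1: RD_PORT; after: ALU=1 MUL=0 MEM=0 BR=1, R=0, W=0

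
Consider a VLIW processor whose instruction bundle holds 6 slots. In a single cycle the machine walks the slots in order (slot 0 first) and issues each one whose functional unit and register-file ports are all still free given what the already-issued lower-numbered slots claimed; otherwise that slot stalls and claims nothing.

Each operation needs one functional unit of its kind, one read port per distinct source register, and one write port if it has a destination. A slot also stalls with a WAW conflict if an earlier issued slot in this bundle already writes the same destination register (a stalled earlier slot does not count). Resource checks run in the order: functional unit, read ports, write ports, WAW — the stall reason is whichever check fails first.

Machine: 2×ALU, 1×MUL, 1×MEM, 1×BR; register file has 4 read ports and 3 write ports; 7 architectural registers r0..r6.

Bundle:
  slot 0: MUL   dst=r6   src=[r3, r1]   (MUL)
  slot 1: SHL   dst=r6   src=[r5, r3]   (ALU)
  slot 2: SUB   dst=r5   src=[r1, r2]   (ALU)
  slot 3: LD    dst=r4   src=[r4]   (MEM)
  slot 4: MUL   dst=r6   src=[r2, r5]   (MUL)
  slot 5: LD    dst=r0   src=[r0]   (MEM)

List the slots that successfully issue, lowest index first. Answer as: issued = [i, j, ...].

issued = [0, 2]

  0. MUL→r6 ⇒ go  {2A/0Mu/1Ld/1B | 2r 2w}
  1. ALU→r6 ⇒ no(WAW)  {2A/0Mu/1Ld/1B | 2r 2w}
  2. ALU→r5 ⇒ go  {1A/0Mu/1Ld/1B | 0r 1w}
  3. MEM→r4 ⇒ no(RD_PORT)  {1A/0Mu/1Ld/1B | 0r 1w}
  4. MUL→r6 ⇒ no(FU)  {1A/0Mu/1Ld/1B | 0r 1w}
  5. MEM→r0 ⇒ no(RD_PORT)  {1A/0Mu/1Ld/1B | 0r 1w}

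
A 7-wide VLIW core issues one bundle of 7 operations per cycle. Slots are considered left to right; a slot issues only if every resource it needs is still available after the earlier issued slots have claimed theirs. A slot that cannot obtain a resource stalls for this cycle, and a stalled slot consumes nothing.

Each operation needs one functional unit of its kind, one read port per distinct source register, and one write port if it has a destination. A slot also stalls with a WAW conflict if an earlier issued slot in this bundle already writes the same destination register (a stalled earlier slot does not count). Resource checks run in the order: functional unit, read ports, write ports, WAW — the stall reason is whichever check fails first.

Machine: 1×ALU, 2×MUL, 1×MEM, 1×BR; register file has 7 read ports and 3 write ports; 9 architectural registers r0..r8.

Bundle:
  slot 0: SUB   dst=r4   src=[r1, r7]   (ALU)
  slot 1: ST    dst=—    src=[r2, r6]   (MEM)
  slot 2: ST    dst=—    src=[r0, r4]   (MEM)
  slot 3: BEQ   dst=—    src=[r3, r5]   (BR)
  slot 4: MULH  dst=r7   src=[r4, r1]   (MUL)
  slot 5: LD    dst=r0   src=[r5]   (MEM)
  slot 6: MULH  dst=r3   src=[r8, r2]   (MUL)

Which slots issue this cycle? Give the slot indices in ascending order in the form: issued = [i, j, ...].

  0. ALU→r4 ⇒ go  {0A/2Mu/1Ld/1B | 5r 2w}
  1. MEM ⇒ go  {0A/2Mu/0Ld/1B | 3r 2w}
  2. MEM ⇒ no(FU)  {0A/2Mu/0Ld/1B | 3r 2w}
  3. BR ⇒ go  {0A/2Mu/0Ld/0B | 1r 2w}
  4. MUL→r7 ⇒ no(RD_PORT)  {0A/2Mu/0Ld/0B | 1r 2w}
  5. MEM→r0 ⇒ no(FU)  {0A/2Mu/0Ld/0B | 1r 2w}
  6. MUL→r3 ⇒ no(RD_PORT)  {0A/2Mu/0Ld/0B | 1r 2w}

issued = [0, 1, 3]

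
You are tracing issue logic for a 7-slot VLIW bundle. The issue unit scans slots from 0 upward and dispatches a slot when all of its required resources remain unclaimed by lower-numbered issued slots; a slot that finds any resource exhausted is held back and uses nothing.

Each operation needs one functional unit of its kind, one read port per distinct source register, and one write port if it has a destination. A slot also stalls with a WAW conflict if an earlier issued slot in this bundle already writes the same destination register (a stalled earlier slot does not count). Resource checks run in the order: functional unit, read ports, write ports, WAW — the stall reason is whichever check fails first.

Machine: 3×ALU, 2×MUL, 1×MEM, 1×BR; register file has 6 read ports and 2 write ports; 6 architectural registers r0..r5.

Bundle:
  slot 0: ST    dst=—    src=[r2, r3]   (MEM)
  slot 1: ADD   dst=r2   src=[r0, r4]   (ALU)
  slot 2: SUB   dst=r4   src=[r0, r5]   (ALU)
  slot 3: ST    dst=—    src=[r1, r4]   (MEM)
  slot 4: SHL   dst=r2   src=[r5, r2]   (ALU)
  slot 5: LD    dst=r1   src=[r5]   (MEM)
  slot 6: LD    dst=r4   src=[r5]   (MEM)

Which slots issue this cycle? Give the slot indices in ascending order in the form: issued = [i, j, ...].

  0. MEM ⇒ go  {3A/2Mu/0Ld/1B | 4r 2w}
  1. ALU→r2 ⇒ go  {2A/2Mu/0Ld/1B | 2r 1w}
  2. ALU→r4 ⇒ go  {1A/2Mu/0Ld/1B | 0r 0w}
  3. MEM ⇒ no(FU)  {1A/2Mu/0Ld/1B | 0r 0w}
  4. ALU→r2 ⇒ no(RD_PORT)  {1A/2Mu/0Ld/1B | 0r 0w}
  5. MEM→r1 ⇒ no(FU)  {1A/2Mu/0Ld/1B | 0r 0w}
  6. MEM→r4 ⇒ no(FU)  {1A/2Mu/0Ld/1B | 0r 0w}

issued = [0, 1, 2]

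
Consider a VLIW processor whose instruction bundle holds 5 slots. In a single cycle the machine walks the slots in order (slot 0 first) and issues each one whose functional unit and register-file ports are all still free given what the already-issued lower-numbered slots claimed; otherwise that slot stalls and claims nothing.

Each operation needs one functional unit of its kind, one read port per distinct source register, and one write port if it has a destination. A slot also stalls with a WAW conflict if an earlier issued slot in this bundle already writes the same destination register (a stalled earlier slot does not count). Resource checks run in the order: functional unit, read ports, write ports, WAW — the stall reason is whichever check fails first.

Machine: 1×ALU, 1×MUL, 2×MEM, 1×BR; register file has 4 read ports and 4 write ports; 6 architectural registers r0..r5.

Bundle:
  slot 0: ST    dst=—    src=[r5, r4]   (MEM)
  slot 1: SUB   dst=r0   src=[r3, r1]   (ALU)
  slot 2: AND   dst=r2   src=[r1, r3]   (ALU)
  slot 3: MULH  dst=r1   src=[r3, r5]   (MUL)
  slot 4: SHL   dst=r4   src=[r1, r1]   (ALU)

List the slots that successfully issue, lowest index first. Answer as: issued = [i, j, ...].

#0 MEM src=r5,r4 dispatched  <A:1 Mu:1 Ld:1 B:1 rd:2 wr:4>
#1 ALU src=r3,r1 dispatched  <A:0 Mu:1 Ld:1 B:1 rd:0 wr:3>
#2 ALU src=r1,r3 held:FU  <A:0 Mu:1 Ld:1 B:1 rd:0 wr:3>
#3 MUL src=r3,r5 held:RD_PORT  <A:0 Mu:1 Ld:1 B:1 rd:0 wr:3>
#4 ALU src=r1,r1 held:FU  <A:0 Mu:1 Ld:1 B:1 rd:0 wr:3>

issued = [0, 1]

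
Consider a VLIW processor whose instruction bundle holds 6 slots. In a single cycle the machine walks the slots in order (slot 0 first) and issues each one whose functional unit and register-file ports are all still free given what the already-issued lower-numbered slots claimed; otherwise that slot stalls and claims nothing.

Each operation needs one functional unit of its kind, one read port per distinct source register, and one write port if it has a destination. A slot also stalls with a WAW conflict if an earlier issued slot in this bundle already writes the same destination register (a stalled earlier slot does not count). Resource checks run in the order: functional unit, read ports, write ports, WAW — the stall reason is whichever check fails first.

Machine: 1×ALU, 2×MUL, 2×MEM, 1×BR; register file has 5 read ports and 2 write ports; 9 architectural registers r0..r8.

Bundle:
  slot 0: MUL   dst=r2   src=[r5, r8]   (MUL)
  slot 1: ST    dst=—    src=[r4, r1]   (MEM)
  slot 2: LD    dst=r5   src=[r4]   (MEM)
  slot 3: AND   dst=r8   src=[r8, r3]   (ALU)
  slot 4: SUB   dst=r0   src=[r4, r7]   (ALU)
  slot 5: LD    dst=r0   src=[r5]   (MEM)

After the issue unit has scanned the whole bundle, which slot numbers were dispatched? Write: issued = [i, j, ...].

  0. MUL→r2 ⇒ go  {1A/1Mu/2Ld/1B | 3r 1w}
  1. MEM ⇒ go  {1A/1Mu/1Ld/1B | 1r 1w}
  2. MEM→r5 ⇒ go  {1A/1Mu/0Ld/1B | 0r 0w}
  3. ALU→r8 ⇒ no(RD_PORT)  {1A/1Mu/0Ld/1B | 0r 0w}
  4. ALU→r0 ⇒ no(RD_PORT)  {1A/1Mu/0Ld/1B | 0r 0w}
  5. MEM→r0 ⇒ no(FU)  {1A/1Mu/0Ld/1B | 0r 0w}

issued = [0, 1, 2]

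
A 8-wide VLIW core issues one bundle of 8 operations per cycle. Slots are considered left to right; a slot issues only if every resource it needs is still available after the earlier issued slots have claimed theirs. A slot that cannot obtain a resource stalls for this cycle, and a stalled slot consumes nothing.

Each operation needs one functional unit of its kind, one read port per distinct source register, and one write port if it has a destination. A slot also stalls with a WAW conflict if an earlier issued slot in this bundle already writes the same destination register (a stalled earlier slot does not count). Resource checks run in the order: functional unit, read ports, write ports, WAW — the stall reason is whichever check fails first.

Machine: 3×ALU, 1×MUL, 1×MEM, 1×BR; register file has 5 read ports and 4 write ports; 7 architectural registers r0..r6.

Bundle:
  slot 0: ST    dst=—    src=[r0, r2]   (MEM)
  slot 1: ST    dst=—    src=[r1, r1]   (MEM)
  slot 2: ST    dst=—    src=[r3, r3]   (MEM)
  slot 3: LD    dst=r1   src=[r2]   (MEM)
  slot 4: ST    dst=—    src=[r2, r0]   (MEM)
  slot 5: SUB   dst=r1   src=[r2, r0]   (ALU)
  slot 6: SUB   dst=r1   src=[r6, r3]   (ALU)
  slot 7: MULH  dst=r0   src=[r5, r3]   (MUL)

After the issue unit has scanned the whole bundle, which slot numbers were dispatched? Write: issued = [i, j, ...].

issued = [0, 5]

(0) want 1×MEM +2rd +0wr — yes → AL3|MU1|ME0|BR1|rd3|wr4
(1) want 1×MEM +1rd +0wr — FU → AL3|MU1|ME0|BR1|rd3|wr4
(2) want 1×MEM +1rd +0wr — FU → AL3|MU1|ME0|BR1|rd3|wr4
(3) want 1×MEM +1rd +1wr — FU → AL3|MU1|ME0|BR1|rd3|wr4
(4) want 1×MEM +2rd +0wr — FU → AL3|MU1|ME0|BR1|rd3|wr4
(5) want 1×ALU +2rd +1wr — yes → AL2|MU1|ME0|BR1|rd1|wr3
(6) want 1×ALU +2rd +1wr — RD_PORT → AL2|MU1|ME0|BR1|rd1|wr3
(7) want 1×MUL +2rd +1wr — RD_PORT → AL2|MU1|ME0|BR1|rd1|wr3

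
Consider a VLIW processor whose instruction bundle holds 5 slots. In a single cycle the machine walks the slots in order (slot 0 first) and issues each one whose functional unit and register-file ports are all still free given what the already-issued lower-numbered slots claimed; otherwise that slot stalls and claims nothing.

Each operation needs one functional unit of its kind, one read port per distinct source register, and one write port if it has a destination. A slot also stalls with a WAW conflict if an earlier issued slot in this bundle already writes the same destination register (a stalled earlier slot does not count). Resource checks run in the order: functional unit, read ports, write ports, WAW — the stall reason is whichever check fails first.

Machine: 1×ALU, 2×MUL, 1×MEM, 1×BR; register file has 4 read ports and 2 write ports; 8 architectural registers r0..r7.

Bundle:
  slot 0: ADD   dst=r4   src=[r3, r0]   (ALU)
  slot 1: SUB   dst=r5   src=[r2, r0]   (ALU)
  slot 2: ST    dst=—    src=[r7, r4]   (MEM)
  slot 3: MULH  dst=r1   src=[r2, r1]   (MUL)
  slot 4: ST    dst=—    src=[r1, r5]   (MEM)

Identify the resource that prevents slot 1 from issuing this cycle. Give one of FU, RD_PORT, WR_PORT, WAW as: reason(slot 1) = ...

reason(slot 1) = FU

#0 ALU src=r3,r0 dispatched  <A:0 Mu:2 Ld:1 B:1 rd:2 wr:1>
#1 ALU src=r2,r0 held:FU  <A:0 Mu:2 Ld:1 B:1 rd:2 wr:1>
#2 MEM src=r7,r4 dispatched  <A:0 Mu:2 Ld:0 B:1 rd:0 wr:1>
#3 MUL src=r2,r1 held:RD_PORT  <A:0 Mu:2 Ld:0 B:1 rd:0 wr:1>
#4 MEM src=r1,r5 held:FU  <A:0 Mu:2 Ld:0 B:1 rd:0 wr:1>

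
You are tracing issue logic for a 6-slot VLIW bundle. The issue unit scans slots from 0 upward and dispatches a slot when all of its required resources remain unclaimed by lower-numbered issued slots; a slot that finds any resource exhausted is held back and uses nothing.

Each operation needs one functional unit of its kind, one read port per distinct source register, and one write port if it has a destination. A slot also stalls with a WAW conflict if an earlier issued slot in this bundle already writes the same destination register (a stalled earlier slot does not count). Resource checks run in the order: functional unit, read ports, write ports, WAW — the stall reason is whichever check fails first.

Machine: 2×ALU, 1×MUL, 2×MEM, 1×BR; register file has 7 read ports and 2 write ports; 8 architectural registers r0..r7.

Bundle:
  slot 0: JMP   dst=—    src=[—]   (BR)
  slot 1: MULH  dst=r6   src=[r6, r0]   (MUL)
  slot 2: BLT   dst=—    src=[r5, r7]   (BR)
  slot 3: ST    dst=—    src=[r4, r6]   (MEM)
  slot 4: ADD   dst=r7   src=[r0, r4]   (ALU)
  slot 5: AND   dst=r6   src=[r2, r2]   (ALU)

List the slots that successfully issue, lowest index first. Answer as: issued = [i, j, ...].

issued = [0, 1, 3, 4]

(0) want 1×BR +0rd +0wr — yes → AL2|MU1|ME2|BR0|rd7|wr2
(1) want 1×MUL +2rd +1wr — yes → AL2|MU0|ME2|BR0|rd5|wr1
(2) want 1×BR +2rd +0wr — FU → AL2|MU0|ME2|BR0|rd5|wr1
(3) want 1×MEM +2rd +0wr — yes → AL2|MU0|ME1|BR0|rd3|wr1
(4) want 1×ALU +2rd +1wr — yes → AL1|MU0|ME1|BR0|rd1|wr0
(5) want 1×ALU +1rd +1wr — WR_PORT → AL1|MU0|ME1|BR0|rd1|wr0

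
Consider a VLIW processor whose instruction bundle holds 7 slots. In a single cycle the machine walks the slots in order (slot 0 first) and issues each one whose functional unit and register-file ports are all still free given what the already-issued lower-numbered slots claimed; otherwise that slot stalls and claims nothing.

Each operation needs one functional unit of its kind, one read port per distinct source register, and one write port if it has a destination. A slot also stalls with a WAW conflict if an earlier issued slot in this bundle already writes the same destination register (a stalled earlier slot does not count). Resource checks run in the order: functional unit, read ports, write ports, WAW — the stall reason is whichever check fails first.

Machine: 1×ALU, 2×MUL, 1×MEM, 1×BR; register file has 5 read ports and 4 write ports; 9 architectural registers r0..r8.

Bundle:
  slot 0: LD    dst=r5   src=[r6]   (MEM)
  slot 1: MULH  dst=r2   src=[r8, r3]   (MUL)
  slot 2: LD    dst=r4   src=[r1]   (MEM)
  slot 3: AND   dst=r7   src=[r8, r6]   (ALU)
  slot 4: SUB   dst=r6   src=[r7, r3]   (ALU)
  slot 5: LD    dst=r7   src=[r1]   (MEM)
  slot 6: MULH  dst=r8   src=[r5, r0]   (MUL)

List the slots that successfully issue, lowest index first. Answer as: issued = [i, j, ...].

issued = [0, 1, 3]

[0] MEM needs rd=1 wr=1: ok; after: ALU=1 MUL=2 MEM=0 BR=1, R=4, W=3
[1] MUL needs rd=2 wr=1: ok; after: ALU=1 MUL=1 MEM=0 BR=1, R=2, W=2
[2] MEM needs rd=1 wr=1: FU; after: ALU=1 MUL=1 MEM=0 BR=1, R=2, W=2
[3] ALU needs rd=2 wr=1: ok; after: ALU=0 MUL=1 MEM=0 BR=1, R=0, W=1
[4] ALU needs rd=2 wr=1: FU; after: ALU=0 MUL=1 MEM=0 BR=1, R=0, W=1
[5] MEM needs rd=1 wr=1: FU; after: ALU=0 MUL=1 MEM=0 BR=1, R=0, W=1
[6] MUL needs rd=2 wr=1: RD_PORT; after: ALU=0 MUL=1 MEM=0 BR=1, R=0, W=1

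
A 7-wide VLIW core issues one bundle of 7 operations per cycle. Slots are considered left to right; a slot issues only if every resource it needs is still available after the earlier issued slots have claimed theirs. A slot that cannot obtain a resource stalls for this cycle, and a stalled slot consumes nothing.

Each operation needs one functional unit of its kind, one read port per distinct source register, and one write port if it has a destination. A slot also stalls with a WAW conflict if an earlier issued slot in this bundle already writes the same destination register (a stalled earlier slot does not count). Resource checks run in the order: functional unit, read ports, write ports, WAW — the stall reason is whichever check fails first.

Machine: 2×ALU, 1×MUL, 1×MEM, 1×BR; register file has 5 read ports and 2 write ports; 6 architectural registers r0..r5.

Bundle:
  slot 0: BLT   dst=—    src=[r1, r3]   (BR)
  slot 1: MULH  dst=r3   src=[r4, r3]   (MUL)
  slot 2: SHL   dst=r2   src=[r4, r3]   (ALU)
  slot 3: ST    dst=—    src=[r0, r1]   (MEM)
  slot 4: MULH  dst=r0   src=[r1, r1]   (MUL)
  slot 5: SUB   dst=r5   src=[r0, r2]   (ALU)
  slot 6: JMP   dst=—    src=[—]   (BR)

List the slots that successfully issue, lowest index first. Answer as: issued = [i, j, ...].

(0) want 1×BR +2rd +0wr — yes → AL2|MU1|ME1|BR0|rd3|wr2
(1) want 1×MUL +2rd +1wr — yes → AL2|MU0|ME1|BR0|rd1|wr1
(2) want 1×ALU +2rd +1wr — RD_PORT → AL2|MU0|ME1|BR0|rd1|wr1
(3) want 1×MEM +2rd +0wr — RD_PORT → AL2|MU0|ME1|BR0|rd1|wr1
(4) want 1×MUL +1rd +1wr — FU → AL2|MU0|ME1|BR0|rd1|wr1
(5) want 1×ALU +2rd +1wr — RD_PORT → AL2|MU0|ME1|BR0|rd1|wr1
(6) want 1×BR +0rd +0wr — FU → AL2|MU0|ME1|BR0|rd1|wr1

issued = [0, 1]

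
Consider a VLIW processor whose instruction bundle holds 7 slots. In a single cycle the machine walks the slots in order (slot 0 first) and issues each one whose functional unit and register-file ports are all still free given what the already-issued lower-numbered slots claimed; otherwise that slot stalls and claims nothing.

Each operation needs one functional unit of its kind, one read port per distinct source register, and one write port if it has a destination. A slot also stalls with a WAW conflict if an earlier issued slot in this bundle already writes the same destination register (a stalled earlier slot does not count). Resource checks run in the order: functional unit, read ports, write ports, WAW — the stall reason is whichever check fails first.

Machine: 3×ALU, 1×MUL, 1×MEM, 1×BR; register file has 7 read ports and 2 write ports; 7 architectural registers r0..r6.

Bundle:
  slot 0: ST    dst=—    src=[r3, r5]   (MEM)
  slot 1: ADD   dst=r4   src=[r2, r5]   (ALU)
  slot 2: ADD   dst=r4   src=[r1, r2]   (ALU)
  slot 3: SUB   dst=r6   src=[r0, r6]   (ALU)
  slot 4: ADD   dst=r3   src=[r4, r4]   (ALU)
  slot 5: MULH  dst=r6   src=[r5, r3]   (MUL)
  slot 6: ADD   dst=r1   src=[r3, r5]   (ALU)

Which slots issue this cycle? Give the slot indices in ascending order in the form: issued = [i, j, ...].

issued = [0, 1, 3]

[0] MEM needs rd=2 wr=0: ok; after: ALU=3 MUL=1 MEM=0 BR=1, R=5, W=2
[1] ALU needs rd=2 wr=1: ok; after: ALU=2 MUL=1 MEM=0 BR=1, R=3, W=1
[2] ALU needs rd=2 wr=1: WAW; after: ALU=2 MUL=1 MEM=0 BR=1, R=3, W=1
[3] ALU needs rd=2 wr=1: ok; after: ALU=1 MUL=1 MEM=0 BR=1, R=1, W=0
[4] ALU needs rd=1 wr=1: WR_PORT; after: ALU=1 MUL=1 MEM=0 BR=1, R=1, W=0
[5] MUL needs rd=2 wr=1: RD_PORT; after: ALU=1 MUL=1 MEM=0 BR=1, R=1, W=0
[6] ALU needs rd=2 wr=1: RD_PORT; after: ALU=1 MUL=1 MEM=0 BR=1, R=1, W=0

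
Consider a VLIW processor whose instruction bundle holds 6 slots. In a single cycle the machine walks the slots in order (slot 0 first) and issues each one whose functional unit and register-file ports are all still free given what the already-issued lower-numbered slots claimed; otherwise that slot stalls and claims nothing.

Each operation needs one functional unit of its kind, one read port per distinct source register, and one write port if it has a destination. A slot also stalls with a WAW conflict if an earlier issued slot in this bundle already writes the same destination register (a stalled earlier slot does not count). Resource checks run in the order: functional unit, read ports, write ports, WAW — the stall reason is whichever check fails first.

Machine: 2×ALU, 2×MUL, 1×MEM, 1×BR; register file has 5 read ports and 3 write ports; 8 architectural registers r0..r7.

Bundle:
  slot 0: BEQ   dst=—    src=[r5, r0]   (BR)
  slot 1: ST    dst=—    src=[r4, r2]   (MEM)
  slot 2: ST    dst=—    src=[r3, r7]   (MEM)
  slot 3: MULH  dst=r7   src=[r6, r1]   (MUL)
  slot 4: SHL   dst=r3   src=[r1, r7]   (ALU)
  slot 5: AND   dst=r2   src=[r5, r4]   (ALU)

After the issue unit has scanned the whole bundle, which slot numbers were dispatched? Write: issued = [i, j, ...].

slot 0 (BR): ISSUE — free A2,Mu2,Ld1,B0 rp3 wp3
slot 1 (MEM): ISSUE — free A2,Mu2,Ld0,B0 rp1 wp3
slot 2 (MEM): stall FU — free A2,Mu2,Ld0,B0 rp1 wp3
slot 3 (MUL): stall RD_PORT — free A2,Mu2,Ld0,B0 rp1 wp3
slot 4 (ALU): stall RD_PORT — free A2,Mu2,Ld0,B0 rp1 wp3
slot 5 (ALU): stall RD_PORT — free A2,Mu2,Ld0,B0 rp1 wp3

issued = [0, 1]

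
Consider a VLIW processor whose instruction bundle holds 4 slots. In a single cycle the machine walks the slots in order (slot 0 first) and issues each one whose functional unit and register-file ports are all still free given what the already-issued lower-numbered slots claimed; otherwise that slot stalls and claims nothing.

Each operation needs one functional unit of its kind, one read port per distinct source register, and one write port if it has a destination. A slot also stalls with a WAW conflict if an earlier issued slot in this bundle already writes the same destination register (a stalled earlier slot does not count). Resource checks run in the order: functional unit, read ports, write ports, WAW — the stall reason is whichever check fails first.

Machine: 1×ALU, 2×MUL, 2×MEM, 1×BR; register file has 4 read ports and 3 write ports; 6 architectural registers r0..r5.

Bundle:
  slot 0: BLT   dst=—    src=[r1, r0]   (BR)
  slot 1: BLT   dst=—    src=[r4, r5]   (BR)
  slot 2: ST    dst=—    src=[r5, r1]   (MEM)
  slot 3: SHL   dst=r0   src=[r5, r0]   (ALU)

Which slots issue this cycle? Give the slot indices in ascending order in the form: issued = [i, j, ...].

issued = [0, 2]

#0 BR src=r1,r0 dispatched  <A:1 Mu:2 Ld:2 B:0 rd:2 wr:3>
#1 BR src=r4,r5 held:FU  <A:1 Mu:2 Ld:2 B:0 rd:2 wr:3>
#2 MEM src=r5,r1 dispatched  <A:1 Mu:2 Ld:1 B:0 rd:0 wr:3>
#3 ALU src=r5,r0 held:RD_PORT  <A:1 Mu:2 Ld:1 B:0 rd:0 wr:3>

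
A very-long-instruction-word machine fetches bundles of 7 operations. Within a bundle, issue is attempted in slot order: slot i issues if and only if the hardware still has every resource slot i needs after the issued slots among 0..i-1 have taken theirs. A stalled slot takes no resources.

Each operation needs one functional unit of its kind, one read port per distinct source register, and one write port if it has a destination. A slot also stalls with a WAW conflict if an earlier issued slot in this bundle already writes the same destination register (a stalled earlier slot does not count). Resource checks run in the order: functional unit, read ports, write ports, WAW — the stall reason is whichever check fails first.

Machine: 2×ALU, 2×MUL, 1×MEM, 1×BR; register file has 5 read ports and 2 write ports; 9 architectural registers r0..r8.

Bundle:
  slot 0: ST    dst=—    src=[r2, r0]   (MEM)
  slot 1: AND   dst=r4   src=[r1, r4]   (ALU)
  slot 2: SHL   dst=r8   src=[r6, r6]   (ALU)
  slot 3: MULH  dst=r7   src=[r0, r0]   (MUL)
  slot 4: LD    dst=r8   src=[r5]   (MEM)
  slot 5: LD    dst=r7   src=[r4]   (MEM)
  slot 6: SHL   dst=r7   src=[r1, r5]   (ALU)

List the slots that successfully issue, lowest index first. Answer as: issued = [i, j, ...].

#0 MEM src=r2,r0 dispatched  <A:2 Mu:2 Ld:0 B:1 rd:3 wr:2>
#1 ALU src=r1,r4 dispatched  <A:1 Mu:2 Ld:0 B:1 rd:1 wr:1>
#2 ALU src=r6,r6 dispatched  <A:0 Mu:2 Ld:0 B:1 rd:0 wr:0>
#3 MUL src=r0,r0 held:RD_PORT  <A:0 Mu:2 Ld:0 B:1 rd:0 wr:0>
#4 MEM src=r5 held:FU  <A:0 Mu:2 Ld:0 B:1 rd:0 wr:0>
#5 MEM src=r4 held:FU  <A:0 Mu:2 Ld:0 B:1 rd:0 wr:0>
#6 ALU src=r1,r5 held:FU  <A:0 Mu:2 Ld:0 B:1 rd:0 wr:0>

issued = [0, 1, 2]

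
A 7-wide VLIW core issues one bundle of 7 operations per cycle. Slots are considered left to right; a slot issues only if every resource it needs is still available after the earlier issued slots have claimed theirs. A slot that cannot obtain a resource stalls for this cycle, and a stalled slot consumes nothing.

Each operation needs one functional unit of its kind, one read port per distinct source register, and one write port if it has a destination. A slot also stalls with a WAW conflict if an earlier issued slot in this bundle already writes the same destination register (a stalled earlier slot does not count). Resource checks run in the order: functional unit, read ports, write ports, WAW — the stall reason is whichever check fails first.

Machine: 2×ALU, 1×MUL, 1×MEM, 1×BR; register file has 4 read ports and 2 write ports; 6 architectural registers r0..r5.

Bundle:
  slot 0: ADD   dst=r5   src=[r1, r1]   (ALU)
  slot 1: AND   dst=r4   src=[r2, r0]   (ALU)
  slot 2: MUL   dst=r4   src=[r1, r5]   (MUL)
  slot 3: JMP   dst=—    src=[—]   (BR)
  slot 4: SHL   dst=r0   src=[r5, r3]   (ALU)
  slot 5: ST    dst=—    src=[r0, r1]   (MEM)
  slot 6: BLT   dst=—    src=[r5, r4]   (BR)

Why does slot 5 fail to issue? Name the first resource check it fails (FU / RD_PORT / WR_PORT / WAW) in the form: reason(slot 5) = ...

[0] ALU needs rd=1 wr=1: ok; after: ALU=1 MUL=1 MEM=1 BR=1, R=3, W=1
[1] ALU needs rd=2 wr=1: ok; after: ALU=0 MUL=1 MEM=1 BR=1, R=1, W=0
[2] MUL needs rd=2 wr=1: RD_PORT; after: ALU=0 MUL=1 MEM=1 BR=1, R=1, W=0
[3] BR needs rd=0 wr=0: ok; after: ALU=0 MUL=1 MEM=1 BR=0, R=1, W=0
[4] ALU needs rd=2 wr=1: FU; after: ALU=0 MUL=1 MEM=1 BR=0, R=1, W=0
[5] MEM needs rd=2 wr=0: RD_PORT; after: ALU=0 MUL=1 MEM=1 BR=0, R=1, W=0
[6] BR needs rd=2 wr=0: FU; after: ALU=0 MUL=1 MEM=1 BR=0, R=1, W=0

reason(slot 5) = RD_PORT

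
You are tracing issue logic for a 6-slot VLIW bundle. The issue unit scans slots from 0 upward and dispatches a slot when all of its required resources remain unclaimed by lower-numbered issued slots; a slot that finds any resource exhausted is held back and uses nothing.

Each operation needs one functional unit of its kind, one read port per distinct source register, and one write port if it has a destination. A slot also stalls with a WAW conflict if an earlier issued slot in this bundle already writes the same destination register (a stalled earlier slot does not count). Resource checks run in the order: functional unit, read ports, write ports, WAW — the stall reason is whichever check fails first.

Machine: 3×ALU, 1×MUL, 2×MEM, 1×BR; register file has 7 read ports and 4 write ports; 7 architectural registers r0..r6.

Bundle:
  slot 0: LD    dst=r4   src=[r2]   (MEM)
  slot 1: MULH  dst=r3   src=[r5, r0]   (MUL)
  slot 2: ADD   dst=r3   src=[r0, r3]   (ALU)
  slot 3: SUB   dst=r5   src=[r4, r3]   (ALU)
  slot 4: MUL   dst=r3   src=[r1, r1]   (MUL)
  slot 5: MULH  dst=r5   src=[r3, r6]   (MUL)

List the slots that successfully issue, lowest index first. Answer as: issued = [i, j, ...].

issued = [0, 1, 3]

#0 MEM src=r2 dispatched  <A:3 Mu:1 Ld:1 B:1 rd:6 wr:3>
#1 MUL src=r5,r0 dispatched  <A:3 Mu:0 Ld:1 B:1 rd:4 wr:2>
#2 ALU src=r0,r3 held:WAW  <A:3 Mu:0 Ld:1 B:1 rd:4 wr:2>
#3 ALU src=r4,r3 dispatched  <A:2 Mu:0 Ld:1 B:1 rd:2 wr:1>
#4 MUL src=r1,r1 held:FU  <A:2 Mu:0 Ld:1 B:1 rd:2 wr:1>
#5 MUL src=r3,r6 held:FU  <A:2 Mu:0 Ld:1 B:1 rd:2 wr:1>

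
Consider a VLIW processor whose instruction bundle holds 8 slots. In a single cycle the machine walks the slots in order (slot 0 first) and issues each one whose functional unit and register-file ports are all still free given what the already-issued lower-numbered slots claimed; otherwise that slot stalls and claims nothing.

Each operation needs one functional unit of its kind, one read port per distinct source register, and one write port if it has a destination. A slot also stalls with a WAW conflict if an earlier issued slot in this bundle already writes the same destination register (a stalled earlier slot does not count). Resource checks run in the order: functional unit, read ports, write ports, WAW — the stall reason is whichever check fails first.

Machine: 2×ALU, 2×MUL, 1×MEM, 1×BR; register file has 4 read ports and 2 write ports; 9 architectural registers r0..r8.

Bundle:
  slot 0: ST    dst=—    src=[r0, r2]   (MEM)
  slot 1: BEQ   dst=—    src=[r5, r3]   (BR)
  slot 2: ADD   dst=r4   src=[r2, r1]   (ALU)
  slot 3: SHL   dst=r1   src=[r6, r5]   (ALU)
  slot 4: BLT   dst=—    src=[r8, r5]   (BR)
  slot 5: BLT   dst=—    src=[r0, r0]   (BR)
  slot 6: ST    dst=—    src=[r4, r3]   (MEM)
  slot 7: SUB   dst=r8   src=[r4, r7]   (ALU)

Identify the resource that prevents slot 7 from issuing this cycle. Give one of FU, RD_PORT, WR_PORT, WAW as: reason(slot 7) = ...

(0) want 1×MEM +2rd +0wr — yes → AL2|MU2|ME0|BR1|rd2|wr2
(1) want 1×BR +2rd +0wr — yes → AL2|MU2|ME0|BR0|rd0|wr2
(2) want 1×ALU +2rd +1wr — RD_PORT → AL2|MU2|ME0|BR0|rd0|wr2
(3) want 1×ALU +2rd +1wr — RD_PORT → AL2|MU2|ME0|BR0|rd0|wr2
(4) want 1×BR +2rd +0wr — FU → AL2|MU2|ME0|BR0|rd0|wr2
(5) want 1×BR +1rd +0wr — FU → AL2|MU2|ME0|BR0|rd0|wr2
(6) want 1×MEM +2rd +0wr — FU → AL2|MU2|ME0|BR0|rd0|wr2
(7) want 1×ALU +2rd +1wr — RD_PORT → AL2|MU2|ME0|BR0|rd0|wr2

reason(slot 7) = RD_PORT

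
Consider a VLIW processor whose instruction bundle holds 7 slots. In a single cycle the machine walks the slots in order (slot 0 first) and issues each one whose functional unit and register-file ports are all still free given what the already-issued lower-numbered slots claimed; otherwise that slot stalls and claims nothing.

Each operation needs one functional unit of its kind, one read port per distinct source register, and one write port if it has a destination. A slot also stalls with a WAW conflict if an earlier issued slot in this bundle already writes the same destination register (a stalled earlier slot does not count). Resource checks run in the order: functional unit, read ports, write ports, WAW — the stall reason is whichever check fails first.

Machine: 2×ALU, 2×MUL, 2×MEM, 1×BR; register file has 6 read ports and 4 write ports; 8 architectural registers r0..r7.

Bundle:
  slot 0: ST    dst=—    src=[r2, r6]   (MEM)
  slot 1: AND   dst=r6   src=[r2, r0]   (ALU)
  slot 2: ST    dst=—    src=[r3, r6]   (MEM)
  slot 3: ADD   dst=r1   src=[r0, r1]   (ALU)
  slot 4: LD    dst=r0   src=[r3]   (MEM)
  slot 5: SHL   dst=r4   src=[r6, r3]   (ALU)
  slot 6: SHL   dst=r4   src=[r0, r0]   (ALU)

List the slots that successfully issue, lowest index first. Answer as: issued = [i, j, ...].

[0] MEM needs rd=2 wr=0: ok; after: ALU=2 MUL=2 MEM=1 BR=1, R=4, W=4
[1] ALU needs rd=2 wr=1: ok; after: ALU=1 MUL=2 MEM=1 BR=1, R=2, W=3
[2] MEM needs rd=2 wr=0: ok; after: ALU=1 MUL=2 MEM=0 BR=1, R=0, W=3
[3] ALU needs rd=2 wr=1: RD_PORT; after: ALU=1 MUL=2 MEM=0 BR=1, R=0, W=3
[4] MEM needs rd=1 wr=1: FU; after: ALU=1 MUL=2 MEM=0 BR=1, R=0, W=3
[5] ALU needs rd=2 wr=1: RD_PORT; after: ALU=1 MUL=2 MEM=0 BR=1, R=0, W=3
[6] ALU needs rd=1 wr=1: RD_PORT; after: ALU=1 MUL=2 MEM=0 BR=1, R=0, W=3

issued = [0, 1, 2]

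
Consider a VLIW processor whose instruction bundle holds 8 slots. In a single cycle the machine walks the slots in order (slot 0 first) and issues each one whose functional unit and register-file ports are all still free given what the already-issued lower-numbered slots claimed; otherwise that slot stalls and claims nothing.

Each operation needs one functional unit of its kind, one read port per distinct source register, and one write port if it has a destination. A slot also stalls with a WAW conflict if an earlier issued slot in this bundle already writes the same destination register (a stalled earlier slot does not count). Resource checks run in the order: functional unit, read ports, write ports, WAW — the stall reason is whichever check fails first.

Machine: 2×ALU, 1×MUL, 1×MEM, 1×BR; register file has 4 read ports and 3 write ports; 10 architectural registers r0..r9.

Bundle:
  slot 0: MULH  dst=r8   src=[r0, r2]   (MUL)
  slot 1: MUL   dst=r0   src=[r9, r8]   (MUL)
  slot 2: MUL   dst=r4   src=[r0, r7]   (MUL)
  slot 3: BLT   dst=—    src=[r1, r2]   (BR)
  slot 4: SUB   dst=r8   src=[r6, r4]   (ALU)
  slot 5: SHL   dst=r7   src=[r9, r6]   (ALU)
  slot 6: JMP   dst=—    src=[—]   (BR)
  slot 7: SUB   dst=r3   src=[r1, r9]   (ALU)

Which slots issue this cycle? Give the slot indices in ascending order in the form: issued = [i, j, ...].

(0) want 1×MUL +2rd +1wr — yes → AL2|MU0|ME1|BR1|rd2|wr2
(1) want 1×MUL +2rd +1wr — FU → AL2|MU0|ME1|BR1|rd2|wr2
(2) want 1×MUL +2rd +1wr — FU → AL2|MU0|ME1|BR1|rd2|wr2
(3) want 1×BR +2rd +0wr — yes → AL2|MU0|ME1|BR0|rd0|wr2
(4) want 1×ALU +2rd +1wr — RD_PORT → AL2|MU0|ME1|BR0|rd0|wr2
(5) want 1×ALU +2rd +1wr — RD_PORT → AL2|MU0|ME1|BR0|rd0|wr2
(6) want 1×BR +0rd +0wr — FU → AL2|MU0|ME1|BR0|rd0|wr2
(7) want 1×ALU +2rd +1wr — RD_PORT → AL2|MU0|ME1|BR0|rd0|wr2

issued = [0, 3]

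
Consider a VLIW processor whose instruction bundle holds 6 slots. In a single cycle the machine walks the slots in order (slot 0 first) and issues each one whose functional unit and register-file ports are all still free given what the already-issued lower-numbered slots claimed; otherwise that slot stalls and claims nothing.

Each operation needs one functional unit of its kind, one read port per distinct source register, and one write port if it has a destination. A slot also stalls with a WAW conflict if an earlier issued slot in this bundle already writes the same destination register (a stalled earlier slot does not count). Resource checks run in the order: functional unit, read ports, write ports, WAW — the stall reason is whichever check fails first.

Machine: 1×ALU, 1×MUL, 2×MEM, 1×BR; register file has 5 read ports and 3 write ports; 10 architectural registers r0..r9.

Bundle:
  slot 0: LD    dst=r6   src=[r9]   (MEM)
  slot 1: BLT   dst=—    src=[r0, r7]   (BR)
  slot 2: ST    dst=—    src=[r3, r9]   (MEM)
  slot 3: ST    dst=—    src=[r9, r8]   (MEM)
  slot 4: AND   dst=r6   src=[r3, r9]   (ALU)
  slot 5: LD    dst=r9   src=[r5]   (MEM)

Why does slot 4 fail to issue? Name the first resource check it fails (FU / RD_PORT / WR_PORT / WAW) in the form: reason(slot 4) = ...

reason(slot 4) = RD_PORT

(0) want 1×MEM +1rd +1wr — yes → AL1|MU1|ME1|BR1|rd4|wr2
(1) want 1×BR +2rd +0wr — yes → AL1|MU1|ME1|BR0|rd2|wr2
(2) want 1×MEM +2rd +0wr — yes → AL1|MU1|ME0|BR0|rd0|wr2
(3) want 1×MEM +2rd +0wr — FU → AL1|MU1|ME0|BR0|rd0|wr2
(4) want 1×ALU +2rd +1wr — RD_PORT → AL1|MU1|ME0|BR0|rd0|wr2
(5) want 1×MEM +1rd +1wr — FU → AL1|MU1|ME0|BR0|rd0|wr2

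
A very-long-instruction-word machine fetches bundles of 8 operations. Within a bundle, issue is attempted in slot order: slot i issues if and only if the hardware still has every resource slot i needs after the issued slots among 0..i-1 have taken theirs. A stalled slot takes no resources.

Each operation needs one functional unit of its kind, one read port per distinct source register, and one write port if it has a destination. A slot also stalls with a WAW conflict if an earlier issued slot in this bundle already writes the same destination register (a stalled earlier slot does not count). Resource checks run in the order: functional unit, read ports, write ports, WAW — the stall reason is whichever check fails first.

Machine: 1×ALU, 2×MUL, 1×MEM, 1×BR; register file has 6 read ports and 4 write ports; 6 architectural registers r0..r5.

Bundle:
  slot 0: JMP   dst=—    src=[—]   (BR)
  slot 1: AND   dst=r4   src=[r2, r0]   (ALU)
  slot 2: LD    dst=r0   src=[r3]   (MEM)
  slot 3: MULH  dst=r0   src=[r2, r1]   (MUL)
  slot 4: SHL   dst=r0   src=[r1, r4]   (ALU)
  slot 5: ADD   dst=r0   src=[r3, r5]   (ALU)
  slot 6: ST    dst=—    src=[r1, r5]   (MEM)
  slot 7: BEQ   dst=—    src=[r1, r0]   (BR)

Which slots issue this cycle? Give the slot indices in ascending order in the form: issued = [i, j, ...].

issued = [0, 1, 2]

slot 0 (BR): ISSUE — free A1,Mu2,Ld1,B0 rp6 wp4
slot 1 (ALU): ISSUE — free A0,Mu2,Ld1,B0 rp4 wp3
slot 2 (MEM): ISSUE — free A0,Mu2,Ld0,B0 rp3 wp2
slot 3 (MUL): stall WAW — free A0,Mu2,Ld0,B0 rp3 wp2
slot 4 (ALU): stall FU — free A0,Mu2,Ld0,B0 rp3 wp2
slot 5 (ALU): stall FU — free A0,Mu2,Ld0,B0 rp3 wp2
slot 6 (MEM): stall FU — free A0,Mu2,Ld0,B0 rp3 wp2
slot 7 (BR): stall FU — free A0,Mu2,Ld0,B0 rp3 wp2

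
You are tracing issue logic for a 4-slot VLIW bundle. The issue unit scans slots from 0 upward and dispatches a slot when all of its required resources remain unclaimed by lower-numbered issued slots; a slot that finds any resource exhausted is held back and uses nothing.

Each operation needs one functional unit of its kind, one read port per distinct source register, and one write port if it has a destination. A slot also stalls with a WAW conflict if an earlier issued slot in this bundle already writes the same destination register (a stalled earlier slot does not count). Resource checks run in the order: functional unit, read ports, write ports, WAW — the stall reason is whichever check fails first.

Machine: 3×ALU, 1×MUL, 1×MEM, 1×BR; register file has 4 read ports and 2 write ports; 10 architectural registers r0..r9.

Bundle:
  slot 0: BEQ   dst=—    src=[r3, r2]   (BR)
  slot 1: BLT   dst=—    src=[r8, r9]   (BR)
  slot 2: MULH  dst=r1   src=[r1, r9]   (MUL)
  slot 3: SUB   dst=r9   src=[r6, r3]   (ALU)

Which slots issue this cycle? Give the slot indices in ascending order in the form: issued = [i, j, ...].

issued = [0, 2]

[0] BR needs rd=2 wr=0: ok; after: ALU=3 MUL=1 MEM=1 BR=0, R=2, W=2
[1] BR needs rd=2 wr=0: FU; after: ALU=3 MUL=1 MEM=1 BR=0, R=2, W=2
[2] MUL needs rd=2 wr=1: ok; after: ALU=3 MUL=0 MEM=1 BR=0, R=0, W=1
[3] ALU needs rd=2 wr=1: RD_PORT; after: ALU=3 MUL=0 MEM=1 BR=0, R=0, W=1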